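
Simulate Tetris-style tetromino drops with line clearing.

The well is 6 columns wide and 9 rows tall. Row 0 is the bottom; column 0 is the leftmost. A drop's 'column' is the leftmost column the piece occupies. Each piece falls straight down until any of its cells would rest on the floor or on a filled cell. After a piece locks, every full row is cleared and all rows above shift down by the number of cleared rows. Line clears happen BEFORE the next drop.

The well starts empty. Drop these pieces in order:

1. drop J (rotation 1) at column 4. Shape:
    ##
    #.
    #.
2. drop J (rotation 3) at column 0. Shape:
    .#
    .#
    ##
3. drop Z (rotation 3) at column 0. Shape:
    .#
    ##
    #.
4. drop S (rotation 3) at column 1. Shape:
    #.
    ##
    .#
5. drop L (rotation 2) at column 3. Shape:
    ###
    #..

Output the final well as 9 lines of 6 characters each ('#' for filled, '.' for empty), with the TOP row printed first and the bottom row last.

Drop 1: J rot1 at col 4 lands with bottom-row=0; cleared 0 line(s) (total 0); column heights now [0 0 0 0 3 3], max=3
Drop 2: J rot3 at col 0 lands with bottom-row=0; cleared 0 line(s) (total 0); column heights now [1 3 0 0 3 3], max=3
Drop 3: Z rot3 at col 0 lands with bottom-row=2; cleared 0 line(s) (total 0); column heights now [4 5 0 0 3 3], max=5
Drop 4: S rot3 at col 1 lands with bottom-row=4; cleared 0 line(s) (total 0); column heights now [4 7 6 0 3 3], max=7
Drop 5: L rot2 at col 3 lands with bottom-row=2; cleared 0 line(s) (total 0); column heights now [4 7 6 4 4 4], max=7

Answer: ......
......
.#....
.##...
.##...
##.###
##.###
.#..#.
##..#.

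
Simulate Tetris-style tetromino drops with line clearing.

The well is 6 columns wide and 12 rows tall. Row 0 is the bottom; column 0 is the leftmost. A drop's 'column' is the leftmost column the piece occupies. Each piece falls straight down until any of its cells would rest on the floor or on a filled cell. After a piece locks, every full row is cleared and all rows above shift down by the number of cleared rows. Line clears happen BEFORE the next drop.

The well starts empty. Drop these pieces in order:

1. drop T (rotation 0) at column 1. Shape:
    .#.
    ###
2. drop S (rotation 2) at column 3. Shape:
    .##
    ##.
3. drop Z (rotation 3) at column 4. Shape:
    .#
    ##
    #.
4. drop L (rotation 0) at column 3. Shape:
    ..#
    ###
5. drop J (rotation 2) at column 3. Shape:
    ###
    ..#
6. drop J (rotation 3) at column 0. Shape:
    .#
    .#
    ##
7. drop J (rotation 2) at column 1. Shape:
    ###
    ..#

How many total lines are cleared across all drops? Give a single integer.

Answer: 0

Derivation:
Drop 1: T rot0 at col 1 lands with bottom-row=0; cleared 0 line(s) (total 0); column heights now [0 1 2 1 0 0], max=2
Drop 2: S rot2 at col 3 lands with bottom-row=1; cleared 0 line(s) (total 0); column heights now [0 1 2 2 3 3], max=3
Drop 3: Z rot3 at col 4 lands with bottom-row=3; cleared 0 line(s) (total 0); column heights now [0 1 2 2 5 6], max=6
Drop 4: L rot0 at col 3 lands with bottom-row=6; cleared 0 line(s) (total 0); column heights now [0 1 2 7 7 8], max=8
Drop 5: J rot2 at col 3 lands with bottom-row=8; cleared 0 line(s) (total 0); column heights now [0 1 2 10 10 10], max=10
Drop 6: J rot3 at col 0 lands with bottom-row=1; cleared 0 line(s) (total 0); column heights now [2 4 2 10 10 10], max=10
Drop 7: J rot2 at col 1 lands with bottom-row=10; cleared 0 line(s) (total 0); column heights now [2 12 12 12 10 10], max=12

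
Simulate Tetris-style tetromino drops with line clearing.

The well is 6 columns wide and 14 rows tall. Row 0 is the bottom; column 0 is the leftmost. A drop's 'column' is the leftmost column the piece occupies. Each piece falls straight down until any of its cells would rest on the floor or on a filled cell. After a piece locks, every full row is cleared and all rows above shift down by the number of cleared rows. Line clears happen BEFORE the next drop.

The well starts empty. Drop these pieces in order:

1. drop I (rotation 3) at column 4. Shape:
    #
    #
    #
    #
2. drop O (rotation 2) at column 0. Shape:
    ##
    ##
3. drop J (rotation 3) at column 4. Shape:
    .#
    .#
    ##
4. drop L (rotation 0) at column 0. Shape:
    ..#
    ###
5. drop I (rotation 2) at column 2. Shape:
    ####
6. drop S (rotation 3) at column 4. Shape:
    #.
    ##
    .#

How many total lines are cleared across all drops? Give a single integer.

Answer: 0

Derivation:
Drop 1: I rot3 at col 4 lands with bottom-row=0; cleared 0 line(s) (total 0); column heights now [0 0 0 0 4 0], max=4
Drop 2: O rot2 at col 0 lands with bottom-row=0; cleared 0 line(s) (total 0); column heights now [2 2 0 0 4 0], max=4
Drop 3: J rot3 at col 4 lands with bottom-row=4; cleared 0 line(s) (total 0); column heights now [2 2 0 0 5 7], max=7
Drop 4: L rot0 at col 0 lands with bottom-row=2; cleared 0 line(s) (total 0); column heights now [3 3 4 0 5 7], max=7
Drop 5: I rot2 at col 2 lands with bottom-row=7; cleared 0 line(s) (total 0); column heights now [3 3 8 8 8 8], max=8
Drop 6: S rot3 at col 4 lands with bottom-row=8; cleared 0 line(s) (total 0); column heights now [3 3 8 8 11 10], max=11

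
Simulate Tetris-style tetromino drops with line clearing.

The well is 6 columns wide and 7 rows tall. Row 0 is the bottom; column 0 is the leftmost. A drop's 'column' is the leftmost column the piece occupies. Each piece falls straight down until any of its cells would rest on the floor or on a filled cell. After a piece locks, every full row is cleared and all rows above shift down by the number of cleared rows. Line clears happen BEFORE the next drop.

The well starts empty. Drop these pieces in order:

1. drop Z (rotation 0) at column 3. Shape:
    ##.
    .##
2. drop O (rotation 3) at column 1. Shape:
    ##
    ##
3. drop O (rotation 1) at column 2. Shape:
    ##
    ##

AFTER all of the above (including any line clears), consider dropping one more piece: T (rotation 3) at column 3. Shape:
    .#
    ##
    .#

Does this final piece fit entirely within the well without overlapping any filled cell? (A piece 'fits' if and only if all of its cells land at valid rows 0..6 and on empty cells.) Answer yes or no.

Drop 1: Z rot0 at col 3 lands with bottom-row=0; cleared 0 line(s) (total 0); column heights now [0 0 0 2 2 1], max=2
Drop 2: O rot3 at col 1 lands with bottom-row=0; cleared 0 line(s) (total 0); column heights now [0 2 2 2 2 1], max=2
Drop 3: O rot1 at col 2 lands with bottom-row=2; cleared 0 line(s) (total 0); column heights now [0 2 4 4 2 1], max=4
Test piece T rot3 at col 3 (width 2): heights before test = [0 2 4 4 2 1]; fits = True

Answer: yes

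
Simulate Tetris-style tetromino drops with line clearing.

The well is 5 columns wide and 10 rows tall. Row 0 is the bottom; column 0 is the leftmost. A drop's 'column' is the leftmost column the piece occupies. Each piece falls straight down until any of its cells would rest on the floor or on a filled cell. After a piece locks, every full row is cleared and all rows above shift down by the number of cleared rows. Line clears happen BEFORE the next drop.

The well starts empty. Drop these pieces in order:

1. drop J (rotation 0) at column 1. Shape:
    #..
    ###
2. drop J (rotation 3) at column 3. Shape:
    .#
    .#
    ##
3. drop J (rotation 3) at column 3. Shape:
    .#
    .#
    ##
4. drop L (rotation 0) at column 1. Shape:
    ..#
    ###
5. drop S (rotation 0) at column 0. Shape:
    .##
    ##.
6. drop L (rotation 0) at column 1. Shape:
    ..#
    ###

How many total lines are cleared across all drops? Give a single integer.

Drop 1: J rot0 at col 1 lands with bottom-row=0; cleared 0 line(s) (total 0); column heights now [0 2 1 1 0], max=2
Drop 2: J rot3 at col 3 lands with bottom-row=1; cleared 0 line(s) (total 0); column heights now [0 2 1 2 4], max=4
Drop 3: J rot3 at col 3 lands with bottom-row=4; cleared 0 line(s) (total 0); column heights now [0 2 1 5 7], max=7
Drop 4: L rot0 at col 1 lands with bottom-row=5; cleared 0 line(s) (total 0); column heights now [0 6 6 7 7], max=7
Drop 5: S rot0 at col 0 lands with bottom-row=6; cleared 0 line(s) (total 0); column heights now [7 8 8 7 7], max=8
Drop 6: L rot0 at col 1 lands with bottom-row=8; cleared 0 line(s) (total 0); column heights now [7 9 9 10 7], max=10

Answer: 0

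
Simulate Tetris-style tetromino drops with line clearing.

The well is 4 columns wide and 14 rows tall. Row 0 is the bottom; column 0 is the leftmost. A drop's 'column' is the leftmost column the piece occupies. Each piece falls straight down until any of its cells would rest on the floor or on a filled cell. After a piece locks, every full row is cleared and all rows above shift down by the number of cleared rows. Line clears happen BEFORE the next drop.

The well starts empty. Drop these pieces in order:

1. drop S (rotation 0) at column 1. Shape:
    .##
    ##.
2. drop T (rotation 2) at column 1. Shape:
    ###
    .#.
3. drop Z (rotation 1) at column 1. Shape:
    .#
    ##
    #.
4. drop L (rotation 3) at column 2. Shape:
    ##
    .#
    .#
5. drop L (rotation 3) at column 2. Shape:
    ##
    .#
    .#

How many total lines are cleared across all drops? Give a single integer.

Drop 1: S rot0 at col 1 lands with bottom-row=0; cleared 0 line(s) (total 0); column heights now [0 1 2 2], max=2
Drop 2: T rot2 at col 1 lands with bottom-row=2; cleared 0 line(s) (total 0); column heights now [0 4 4 4], max=4
Drop 3: Z rot1 at col 1 lands with bottom-row=4; cleared 0 line(s) (total 0); column heights now [0 6 7 4], max=7
Drop 4: L rot3 at col 2 lands with bottom-row=5; cleared 0 line(s) (total 0); column heights now [0 6 8 8], max=8
Drop 5: L rot3 at col 2 lands with bottom-row=8; cleared 0 line(s) (total 0); column heights now [0 6 11 11], max=11

Answer: 0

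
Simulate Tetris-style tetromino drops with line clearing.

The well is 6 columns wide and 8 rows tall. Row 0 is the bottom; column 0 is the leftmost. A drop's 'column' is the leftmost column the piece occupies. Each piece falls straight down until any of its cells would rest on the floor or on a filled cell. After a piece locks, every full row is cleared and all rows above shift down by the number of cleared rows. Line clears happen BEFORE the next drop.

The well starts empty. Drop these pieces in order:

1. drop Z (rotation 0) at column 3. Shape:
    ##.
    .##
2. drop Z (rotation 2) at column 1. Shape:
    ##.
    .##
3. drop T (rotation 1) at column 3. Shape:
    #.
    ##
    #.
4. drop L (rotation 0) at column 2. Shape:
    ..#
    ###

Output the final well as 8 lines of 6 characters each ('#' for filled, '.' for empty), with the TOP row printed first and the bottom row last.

Drop 1: Z rot0 at col 3 lands with bottom-row=0; cleared 0 line(s) (total 0); column heights now [0 0 0 2 2 1], max=2
Drop 2: Z rot2 at col 1 lands with bottom-row=2; cleared 0 line(s) (total 0); column heights now [0 4 4 3 2 1], max=4
Drop 3: T rot1 at col 3 lands with bottom-row=3; cleared 0 line(s) (total 0); column heights now [0 4 4 6 5 1], max=6
Drop 4: L rot0 at col 2 lands with bottom-row=6; cleared 0 line(s) (total 0); column heights now [0 4 7 7 8 1], max=8

Answer: ....#.
..###.
...#..
...##.
.###..
..##..
...##.
....##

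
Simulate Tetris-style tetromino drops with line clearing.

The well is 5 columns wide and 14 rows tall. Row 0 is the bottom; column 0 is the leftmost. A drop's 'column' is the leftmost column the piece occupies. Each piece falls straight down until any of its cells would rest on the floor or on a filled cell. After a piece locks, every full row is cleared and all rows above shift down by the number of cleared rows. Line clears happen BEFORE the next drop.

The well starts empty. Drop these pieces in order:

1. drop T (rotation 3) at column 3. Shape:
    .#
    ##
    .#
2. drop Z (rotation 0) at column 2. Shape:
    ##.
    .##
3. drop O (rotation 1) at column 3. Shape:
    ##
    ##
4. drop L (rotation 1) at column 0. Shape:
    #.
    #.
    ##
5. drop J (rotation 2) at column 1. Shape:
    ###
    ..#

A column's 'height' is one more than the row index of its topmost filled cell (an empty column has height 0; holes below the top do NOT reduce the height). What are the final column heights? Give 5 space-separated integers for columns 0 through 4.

Drop 1: T rot3 at col 3 lands with bottom-row=0; cleared 0 line(s) (total 0); column heights now [0 0 0 2 3], max=3
Drop 2: Z rot0 at col 2 lands with bottom-row=3; cleared 0 line(s) (total 0); column heights now [0 0 5 5 4], max=5
Drop 3: O rot1 at col 3 lands with bottom-row=5; cleared 0 line(s) (total 0); column heights now [0 0 5 7 7], max=7
Drop 4: L rot1 at col 0 lands with bottom-row=0; cleared 0 line(s) (total 0); column heights now [3 1 5 7 7], max=7
Drop 5: J rot2 at col 1 lands with bottom-row=7; cleared 0 line(s) (total 0); column heights now [3 9 9 9 7], max=9

Answer: 3 9 9 9 7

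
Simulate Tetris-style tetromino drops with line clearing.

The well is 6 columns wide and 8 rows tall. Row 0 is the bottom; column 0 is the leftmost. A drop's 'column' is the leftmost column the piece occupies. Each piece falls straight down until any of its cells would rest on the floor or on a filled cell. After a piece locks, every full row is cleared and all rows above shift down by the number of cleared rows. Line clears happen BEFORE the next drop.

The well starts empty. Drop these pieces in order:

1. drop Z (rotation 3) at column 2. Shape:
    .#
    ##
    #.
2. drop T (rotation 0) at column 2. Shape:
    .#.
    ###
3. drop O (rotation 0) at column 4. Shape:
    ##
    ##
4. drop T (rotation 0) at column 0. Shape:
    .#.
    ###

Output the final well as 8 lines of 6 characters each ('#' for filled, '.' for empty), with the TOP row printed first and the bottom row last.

Answer: ......
......
......
.#..##
..###.
...#..
..##..
..#...

Derivation:
Drop 1: Z rot3 at col 2 lands with bottom-row=0; cleared 0 line(s) (total 0); column heights now [0 0 2 3 0 0], max=3
Drop 2: T rot0 at col 2 lands with bottom-row=3; cleared 0 line(s) (total 0); column heights now [0 0 4 5 4 0], max=5
Drop 3: O rot0 at col 4 lands with bottom-row=4; cleared 0 line(s) (total 0); column heights now [0 0 4 5 6 6], max=6
Drop 4: T rot0 at col 0 lands with bottom-row=4; cleared 1 line(s) (total 1); column heights now [0 5 4 4 5 5], max=5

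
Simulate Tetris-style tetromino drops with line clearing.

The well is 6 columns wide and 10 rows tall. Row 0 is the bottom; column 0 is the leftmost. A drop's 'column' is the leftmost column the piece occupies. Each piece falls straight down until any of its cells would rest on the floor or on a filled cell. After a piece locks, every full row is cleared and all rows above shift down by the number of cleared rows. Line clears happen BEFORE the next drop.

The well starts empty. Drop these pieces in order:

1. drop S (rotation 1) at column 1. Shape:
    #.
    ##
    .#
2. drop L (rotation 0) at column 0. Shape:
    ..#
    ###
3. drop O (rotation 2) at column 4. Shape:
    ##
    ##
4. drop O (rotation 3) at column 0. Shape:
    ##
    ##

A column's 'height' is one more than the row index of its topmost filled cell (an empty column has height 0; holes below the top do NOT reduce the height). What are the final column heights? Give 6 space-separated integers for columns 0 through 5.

Drop 1: S rot1 at col 1 lands with bottom-row=0; cleared 0 line(s) (total 0); column heights now [0 3 2 0 0 0], max=3
Drop 2: L rot0 at col 0 lands with bottom-row=3; cleared 0 line(s) (total 0); column heights now [4 4 5 0 0 0], max=5
Drop 3: O rot2 at col 4 lands with bottom-row=0; cleared 0 line(s) (total 0); column heights now [4 4 5 0 2 2], max=5
Drop 4: O rot3 at col 0 lands with bottom-row=4; cleared 0 line(s) (total 0); column heights now [6 6 5 0 2 2], max=6

Answer: 6 6 5 0 2 2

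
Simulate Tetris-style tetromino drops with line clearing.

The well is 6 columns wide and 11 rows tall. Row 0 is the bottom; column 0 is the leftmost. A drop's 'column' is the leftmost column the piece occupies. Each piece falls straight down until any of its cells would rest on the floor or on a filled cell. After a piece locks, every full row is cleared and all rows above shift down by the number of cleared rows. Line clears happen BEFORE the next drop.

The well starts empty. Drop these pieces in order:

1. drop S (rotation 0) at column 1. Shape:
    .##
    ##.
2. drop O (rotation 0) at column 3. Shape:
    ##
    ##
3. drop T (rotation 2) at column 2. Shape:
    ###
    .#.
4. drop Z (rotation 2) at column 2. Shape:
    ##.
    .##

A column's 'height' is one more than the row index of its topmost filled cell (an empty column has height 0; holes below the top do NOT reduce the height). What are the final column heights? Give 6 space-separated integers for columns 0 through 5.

Answer: 0 1 8 8 7 0

Derivation:
Drop 1: S rot0 at col 1 lands with bottom-row=0; cleared 0 line(s) (total 0); column heights now [0 1 2 2 0 0], max=2
Drop 2: O rot0 at col 3 lands with bottom-row=2; cleared 0 line(s) (total 0); column heights now [0 1 2 4 4 0], max=4
Drop 3: T rot2 at col 2 lands with bottom-row=4; cleared 0 line(s) (total 0); column heights now [0 1 6 6 6 0], max=6
Drop 4: Z rot2 at col 2 lands with bottom-row=6; cleared 0 line(s) (total 0); column heights now [0 1 8 8 7 0], max=8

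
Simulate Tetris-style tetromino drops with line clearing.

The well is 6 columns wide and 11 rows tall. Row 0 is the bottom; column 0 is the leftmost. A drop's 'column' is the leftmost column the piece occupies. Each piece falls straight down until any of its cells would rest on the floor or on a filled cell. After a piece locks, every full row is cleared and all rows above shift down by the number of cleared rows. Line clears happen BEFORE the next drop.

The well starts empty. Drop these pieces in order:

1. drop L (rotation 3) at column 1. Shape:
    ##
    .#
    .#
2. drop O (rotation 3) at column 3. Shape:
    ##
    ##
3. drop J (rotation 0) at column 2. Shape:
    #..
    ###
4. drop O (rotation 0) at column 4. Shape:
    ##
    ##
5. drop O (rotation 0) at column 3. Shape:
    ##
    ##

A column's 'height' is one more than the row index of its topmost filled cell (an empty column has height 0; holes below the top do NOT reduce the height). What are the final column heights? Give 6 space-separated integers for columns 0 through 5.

Answer: 0 3 5 8 8 6

Derivation:
Drop 1: L rot3 at col 1 lands with bottom-row=0; cleared 0 line(s) (total 0); column heights now [0 3 3 0 0 0], max=3
Drop 2: O rot3 at col 3 lands with bottom-row=0; cleared 0 line(s) (total 0); column heights now [0 3 3 2 2 0], max=3
Drop 3: J rot0 at col 2 lands with bottom-row=3; cleared 0 line(s) (total 0); column heights now [0 3 5 4 4 0], max=5
Drop 4: O rot0 at col 4 lands with bottom-row=4; cleared 0 line(s) (total 0); column heights now [0 3 5 4 6 6], max=6
Drop 5: O rot0 at col 3 lands with bottom-row=6; cleared 0 line(s) (total 0); column heights now [0 3 5 8 8 6], max=8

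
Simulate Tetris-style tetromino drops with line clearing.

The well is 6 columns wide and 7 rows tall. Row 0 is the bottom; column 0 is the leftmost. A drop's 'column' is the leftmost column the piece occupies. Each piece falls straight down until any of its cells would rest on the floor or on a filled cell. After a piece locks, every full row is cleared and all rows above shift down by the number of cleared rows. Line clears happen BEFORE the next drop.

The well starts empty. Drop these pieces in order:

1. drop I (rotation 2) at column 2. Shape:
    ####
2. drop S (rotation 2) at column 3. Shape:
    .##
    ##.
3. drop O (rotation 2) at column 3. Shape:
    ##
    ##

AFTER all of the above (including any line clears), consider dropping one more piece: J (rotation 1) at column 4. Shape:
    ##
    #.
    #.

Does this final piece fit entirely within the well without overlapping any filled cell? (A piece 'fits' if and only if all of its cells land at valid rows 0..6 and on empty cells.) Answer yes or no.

Drop 1: I rot2 at col 2 lands with bottom-row=0; cleared 0 line(s) (total 0); column heights now [0 0 1 1 1 1], max=1
Drop 2: S rot2 at col 3 lands with bottom-row=1; cleared 0 line(s) (total 0); column heights now [0 0 1 2 3 3], max=3
Drop 3: O rot2 at col 3 lands with bottom-row=3; cleared 0 line(s) (total 0); column heights now [0 0 1 5 5 3], max=5
Test piece J rot1 at col 4 (width 2): heights before test = [0 0 1 5 5 3]; fits = False

Answer: no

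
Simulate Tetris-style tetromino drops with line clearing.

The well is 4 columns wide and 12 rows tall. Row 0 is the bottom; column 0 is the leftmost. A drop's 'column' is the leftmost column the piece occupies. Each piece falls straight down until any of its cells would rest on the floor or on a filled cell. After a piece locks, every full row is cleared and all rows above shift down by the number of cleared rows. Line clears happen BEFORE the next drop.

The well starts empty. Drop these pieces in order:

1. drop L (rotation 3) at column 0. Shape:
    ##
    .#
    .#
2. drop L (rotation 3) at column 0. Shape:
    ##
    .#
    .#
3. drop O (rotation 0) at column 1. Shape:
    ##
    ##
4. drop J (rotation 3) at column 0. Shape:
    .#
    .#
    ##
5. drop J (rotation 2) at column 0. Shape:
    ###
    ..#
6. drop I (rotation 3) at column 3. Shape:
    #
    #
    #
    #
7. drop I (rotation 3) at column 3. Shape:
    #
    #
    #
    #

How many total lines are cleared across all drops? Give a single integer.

Answer: 0

Derivation:
Drop 1: L rot3 at col 0 lands with bottom-row=0; cleared 0 line(s) (total 0); column heights now [3 3 0 0], max=3
Drop 2: L rot3 at col 0 lands with bottom-row=3; cleared 0 line(s) (total 0); column heights now [6 6 0 0], max=6
Drop 3: O rot0 at col 1 lands with bottom-row=6; cleared 0 line(s) (total 0); column heights now [6 8 8 0], max=8
Drop 4: J rot3 at col 0 lands with bottom-row=8; cleared 0 line(s) (total 0); column heights now [9 11 8 0], max=11
Drop 5: J rot2 at col 0 lands with bottom-row=10; cleared 0 line(s) (total 0); column heights now [12 12 12 0], max=12
Drop 6: I rot3 at col 3 lands with bottom-row=0; cleared 0 line(s) (total 0); column heights now [12 12 12 4], max=12
Drop 7: I rot3 at col 3 lands with bottom-row=4; cleared 0 line(s) (total 0); column heights now [12 12 12 8], max=12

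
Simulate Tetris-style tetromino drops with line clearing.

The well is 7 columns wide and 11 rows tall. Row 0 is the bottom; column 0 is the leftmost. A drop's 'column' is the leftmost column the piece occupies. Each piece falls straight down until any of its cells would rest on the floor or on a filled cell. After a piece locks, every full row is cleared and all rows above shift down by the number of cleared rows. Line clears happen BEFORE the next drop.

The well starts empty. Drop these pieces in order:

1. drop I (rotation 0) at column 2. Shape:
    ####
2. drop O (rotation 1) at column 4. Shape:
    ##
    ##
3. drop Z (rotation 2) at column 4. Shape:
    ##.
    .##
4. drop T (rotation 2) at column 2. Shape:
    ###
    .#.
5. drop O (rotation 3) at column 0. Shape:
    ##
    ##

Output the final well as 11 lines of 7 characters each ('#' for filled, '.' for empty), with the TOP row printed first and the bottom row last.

Drop 1: I rot0 at col 2 lands with bottom-row=0; cleared 0 line(s) (total 0); column heights now [0 0 1 1 1 1 0], max=1
Drop 2: O rot1 at col 4 lands with bottom-row=1; cleared 0 line(s) (total 0); column heights now [0 0 1 1 3 3 0], max=3
Drop 3: Z rot2 at col 4 lands with bottom-row=3; cleared 0 line(s) (total 0); column heights now [0 0 1 1 5 5 4], max=5
Drop 4: T rot2 at col 2 lands with bottom-row=4; cleared 0 line(s) (total 0); column heights now [0 0 6 6 6 5 4], max=6
Drop 5: O rot3 at col 0 lands with bottom-row=0; cleared 0 line(s) (total 0); column heights now [2 2 6 6 6 5 4], max=6

Answer: .......
.......
.......
.......
.......
..###..
...###.
.....##
....##.
##..##.
######.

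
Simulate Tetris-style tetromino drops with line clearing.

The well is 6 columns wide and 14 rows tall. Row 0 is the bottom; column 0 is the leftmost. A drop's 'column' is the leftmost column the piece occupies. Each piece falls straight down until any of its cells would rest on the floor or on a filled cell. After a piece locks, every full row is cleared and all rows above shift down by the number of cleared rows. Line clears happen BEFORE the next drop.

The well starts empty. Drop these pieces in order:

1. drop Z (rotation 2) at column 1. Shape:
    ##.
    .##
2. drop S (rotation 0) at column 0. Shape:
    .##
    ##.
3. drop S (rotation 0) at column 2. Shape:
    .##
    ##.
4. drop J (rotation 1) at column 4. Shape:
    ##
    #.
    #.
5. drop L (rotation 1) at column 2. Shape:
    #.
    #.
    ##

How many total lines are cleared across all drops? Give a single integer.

Drop 1: Z rot2 at col 1 lands with bottom-row=0; cleared 0 line(s) (total 0); column heights now [0 2 2 1 0 0], max=2
Drop 2: S rot0 at col 0 lands with bottom-row=2; cleared 0 line(s) (total 0); column heights now [3 4 4 1 0 0], max=4
Drop 3: S rot0 at col 2 lands with bottom-row=4; cleared 0 line(s) (total 0); column heights now [3 4 5 6 6 0], max=6
Drop 4: J rot1 at col 4 lands with bottom-row=6; cleared 0 line(s) (total 0); column heights now [3 4 5 6 9 9], max=9
Drop 5: L rot1 at col 2 lands with bottom-row=6; cleared 0 line(s) (total 0); column heights now [3 4 9 7 9 9], max=9

Answer: 0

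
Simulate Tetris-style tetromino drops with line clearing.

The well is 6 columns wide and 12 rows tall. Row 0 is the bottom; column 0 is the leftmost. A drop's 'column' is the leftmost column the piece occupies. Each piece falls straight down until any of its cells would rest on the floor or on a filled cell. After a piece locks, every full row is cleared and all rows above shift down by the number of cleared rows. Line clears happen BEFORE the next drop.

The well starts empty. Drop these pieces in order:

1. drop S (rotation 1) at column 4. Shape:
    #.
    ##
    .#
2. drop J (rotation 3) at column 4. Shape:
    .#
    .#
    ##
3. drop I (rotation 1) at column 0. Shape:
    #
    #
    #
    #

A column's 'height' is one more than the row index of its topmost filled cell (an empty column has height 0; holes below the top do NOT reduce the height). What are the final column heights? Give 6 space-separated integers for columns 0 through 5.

Drop 1: S rot1 at col 4 lands with bottom-row=0; cleared 0 line(s) (total 0); column heights now [0 0 0 0 3 2], max=3
Drop 2: J rot3 at col 4 lands with bottom-row=3; cleared 0 line(s) (total 0); column heights now [0 0 0 0 4 6], max=6
Drop 3: I rot1 at col 0 lands with bottom-row=0; cleared 0 line(s) (total 0); column heights now [4 0 0 0 4 6], max=6

Answer: 4 0 0 0 4 6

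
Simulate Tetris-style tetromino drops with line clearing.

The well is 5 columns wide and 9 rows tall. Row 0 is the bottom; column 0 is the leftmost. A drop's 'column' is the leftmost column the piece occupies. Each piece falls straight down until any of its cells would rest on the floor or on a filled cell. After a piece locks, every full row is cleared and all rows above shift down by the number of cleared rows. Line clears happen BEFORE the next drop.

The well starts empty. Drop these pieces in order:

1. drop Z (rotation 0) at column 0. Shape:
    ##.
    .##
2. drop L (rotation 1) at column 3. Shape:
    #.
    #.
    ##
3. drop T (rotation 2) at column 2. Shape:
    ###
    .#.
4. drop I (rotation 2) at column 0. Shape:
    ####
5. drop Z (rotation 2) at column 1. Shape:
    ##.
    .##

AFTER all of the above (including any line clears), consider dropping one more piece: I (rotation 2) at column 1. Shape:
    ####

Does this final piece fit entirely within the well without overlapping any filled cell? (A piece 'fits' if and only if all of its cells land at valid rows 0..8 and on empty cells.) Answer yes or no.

Drop 1: Z rot0 at col 0 lands with bottom-row=0; cleared 0 line(s) (total 0); column heights now [2 2 1 0 0], max=2
Drop 2: L rot1 at col 3 lands with bottom-row=0; cleared 0 line(s) (total 0); column heights now [2 2 1 3 1], max=3
Drop 3: T rot2 at col 2 lands with bottom-row=3; cleared 0 line(s) (total 0); column heights now [2 2 5 5 5], max=5
Drop 4: I rot2 at col 0 lands with bottom-row=5; cleared 0 line(s) (total 0); column heights now [6 6 6 6 5], max=6
Drop 5: Z rot2 at col 1 lands with bottom-row=6; cleared 0 line(s) (total 0); column heights now [6 8 8 7 5], max=8
Test piece I rot2 at col 1 (width 4): heights before test = [6 8 8 7 5]; fits = True

Answer: yes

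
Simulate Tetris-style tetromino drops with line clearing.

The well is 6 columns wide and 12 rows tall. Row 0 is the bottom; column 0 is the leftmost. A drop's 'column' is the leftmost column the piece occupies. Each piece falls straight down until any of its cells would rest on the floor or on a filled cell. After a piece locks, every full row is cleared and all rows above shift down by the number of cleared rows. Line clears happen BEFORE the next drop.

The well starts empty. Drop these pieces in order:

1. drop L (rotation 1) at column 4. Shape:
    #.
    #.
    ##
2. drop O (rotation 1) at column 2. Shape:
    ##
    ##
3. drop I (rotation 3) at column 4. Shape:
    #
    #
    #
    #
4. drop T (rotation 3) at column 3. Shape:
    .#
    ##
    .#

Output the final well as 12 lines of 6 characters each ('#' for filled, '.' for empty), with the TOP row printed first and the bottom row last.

Drop 1: L rot1 at col 4 lands with bottom-row=0; cleared 0 line(s) (total 0); column heights now [0 0 0 0 3 1], max=3
Drop 2: O rot1 at col 2 lands with bottom-row=0; cleared 0 line(s) (total 0); column heights now [0 0 2 2 3 1], max=3
Drop 3: I rot3 at col 4 lands with bottom-row=3; cleared 0 line(s) (total 0); column heights now [0 0 2 2 7 1], max=7
Drop 4: T rot3 at col 3 lands with bottom-row=7; cleared 0 line(s) (total 0); column heights now [0 0 2 9 10 1], max=10

Answer: ......
......
....#.
...##.
....#.
....#.
....#.
....#.
....#.
....#.
..###.
..####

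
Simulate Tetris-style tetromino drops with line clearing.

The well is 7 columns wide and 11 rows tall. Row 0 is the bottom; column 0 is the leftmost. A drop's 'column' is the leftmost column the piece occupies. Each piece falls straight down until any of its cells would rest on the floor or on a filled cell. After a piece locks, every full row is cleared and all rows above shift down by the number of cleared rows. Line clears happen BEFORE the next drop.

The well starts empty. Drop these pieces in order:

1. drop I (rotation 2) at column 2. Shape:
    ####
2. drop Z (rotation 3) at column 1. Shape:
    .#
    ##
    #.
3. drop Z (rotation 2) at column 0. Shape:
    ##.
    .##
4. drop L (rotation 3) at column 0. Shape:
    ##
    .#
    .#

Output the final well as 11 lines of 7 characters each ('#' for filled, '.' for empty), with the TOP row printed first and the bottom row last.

Drop 1: I rot2 at col 2 lands with bottom-row=0; cleared 0 line(s) (total 0); column heights now [0 0 1 1 1 1 0], max=1
Drop 2: Z rot3 at col 1 lands with bottom-row=0; cleared 0 line(s) (total 0); column heights now [0 2 3 1 1 1 0], max=3
Drop 3: Z rot2 at col 0 lands with bottom-row=3; cleared 0 line(s) (total 0); column heights now [5 5 4 1 1 1 0], max=5
Drop 4: L rot3 at col 0 lands with bottom-row=5; cleared 0 line(s) (total 0); column heights now [8 8 4 1 1 1 0], max=8

Answer: .......
.......
.......
##.....
.#.....
.#.....
##.....
.##....
..#....
.##....
.#####.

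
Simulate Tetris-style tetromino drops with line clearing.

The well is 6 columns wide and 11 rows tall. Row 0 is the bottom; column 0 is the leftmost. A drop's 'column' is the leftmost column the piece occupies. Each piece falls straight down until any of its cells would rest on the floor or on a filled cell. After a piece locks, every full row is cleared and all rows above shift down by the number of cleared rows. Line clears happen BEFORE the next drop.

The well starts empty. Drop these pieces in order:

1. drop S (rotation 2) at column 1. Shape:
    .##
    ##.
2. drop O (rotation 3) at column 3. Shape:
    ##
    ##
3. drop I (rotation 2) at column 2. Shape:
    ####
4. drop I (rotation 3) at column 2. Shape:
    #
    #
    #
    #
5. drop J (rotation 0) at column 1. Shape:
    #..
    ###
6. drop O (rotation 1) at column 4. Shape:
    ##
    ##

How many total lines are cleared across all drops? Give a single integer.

Drop 1: S rot2 at col 1 lands with bottom-row=0; cleared 0 line(s) (total 0); column heights now [0 1 2 2 0 0], max=2
Drop 2: O rot3 at col 3 lands with bottom-row=2; cleared 0 line(s) (total 0); column heights now [0 1 2 4 4 0], max=4
Drop 3: I rot2 at col 2 lands with bottom-row=4; cleared 0 line(s) (total 0); column heights now [0 1 5 5 5 5], max=5
Drop 4: I rot3 at col 2 lands with bottom-row=5; cleared 0 line(s) (total 0); column heights now [0 1 9 5 5 5], max=9
Drop 5: J rot0 at col 1 lands with bottom-row=9; cleared 0 line(s) (total 0); column heights now [0 11 10 10 5 5], max=11
Drop 6: O rot1 at col 4 lands with bottom-row=5; cleared 0 line(s) (total 0); column heights now [0 11 10 10 7 7], max=11

Answer: 0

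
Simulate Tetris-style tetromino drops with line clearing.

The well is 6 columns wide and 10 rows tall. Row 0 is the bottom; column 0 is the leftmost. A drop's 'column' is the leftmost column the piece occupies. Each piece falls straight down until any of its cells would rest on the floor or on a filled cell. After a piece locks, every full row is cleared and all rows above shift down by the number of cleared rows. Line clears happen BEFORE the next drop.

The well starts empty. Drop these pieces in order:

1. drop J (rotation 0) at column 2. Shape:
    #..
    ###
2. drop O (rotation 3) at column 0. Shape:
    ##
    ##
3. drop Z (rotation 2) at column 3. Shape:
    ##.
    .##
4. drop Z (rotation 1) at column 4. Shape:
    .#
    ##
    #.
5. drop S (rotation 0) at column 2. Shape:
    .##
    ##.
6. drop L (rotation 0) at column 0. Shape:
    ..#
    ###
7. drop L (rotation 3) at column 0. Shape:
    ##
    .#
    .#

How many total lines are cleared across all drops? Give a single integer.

Drop 1: J rot0 at col 2 lands with bottom-row=0; cleared 0 line(s) (total 0); column heights now [0 0 2 1 1 0], max=2
Drop 2: O rot3 at col 0 lands with bottom-row=0; cleared 0 line(s) (total 0); column heights now [2 2 2 1 1 0], max=2
Drop 3: Z rot2 at col 3 lands with bottom-row=1; cleared 0 line(s) (total 0); column heights now [2 2 2 3 3 2], max=3
Drop 4: Z rot1 at col 4 lands with bottom-row=3; cleared 0 line(s) (total 0); column heights now [2 2 2 3 5 6], max=6
Drop 5: S rot0 at col 2 lands with bottom-row=4; cleared 0 line(s) (total 0); column heights now [2 2 5 6 6 6], max=6
Drop 6: L rot0 at col 0 lands with bottom-row=5; cleared 1 line(s) (total 1); column heights now [2 2 6 5 5 5], max=6
Drop 7: L rot3 at col 0 lands with bottom-row=2; cleared 1 line(s) (total 2); column heights now [2 4 5 3 4 2], max=5

Answer: 2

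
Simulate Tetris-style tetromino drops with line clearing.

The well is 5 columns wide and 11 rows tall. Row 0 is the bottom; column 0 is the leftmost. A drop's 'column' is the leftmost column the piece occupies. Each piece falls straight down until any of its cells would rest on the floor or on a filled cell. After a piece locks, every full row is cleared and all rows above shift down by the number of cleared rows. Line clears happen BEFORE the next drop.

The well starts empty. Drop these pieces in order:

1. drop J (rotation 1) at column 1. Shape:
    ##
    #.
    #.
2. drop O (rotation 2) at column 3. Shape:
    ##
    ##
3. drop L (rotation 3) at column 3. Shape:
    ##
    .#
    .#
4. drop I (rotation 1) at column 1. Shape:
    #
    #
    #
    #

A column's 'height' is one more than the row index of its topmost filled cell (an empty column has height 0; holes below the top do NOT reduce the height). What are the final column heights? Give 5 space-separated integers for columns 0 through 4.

Drop 1: J rot1 at col 1 lands with bottom-row=0; cleared 0 line(s) (total 0); column heights now [0 3 3 0 0], max=3
Drop 2: O rot2 at col 3 lands with bottom-row=0; cleared 0 line(s) (total 0); column heights now [0 3 3 2 2], max=3
Drop 3: L rot3 at col 3 lands with bottom-row=2; cleared 0 line(s) (total 0); column heights now [0 3 3 5 5], max=5
Drop 4: I rot1 at col 1 lands with bottom-row=3; cleared 0 line(s) (total 0); column heights now [0 7 3 5 5], max=7

Answer: 0 7 3 5 5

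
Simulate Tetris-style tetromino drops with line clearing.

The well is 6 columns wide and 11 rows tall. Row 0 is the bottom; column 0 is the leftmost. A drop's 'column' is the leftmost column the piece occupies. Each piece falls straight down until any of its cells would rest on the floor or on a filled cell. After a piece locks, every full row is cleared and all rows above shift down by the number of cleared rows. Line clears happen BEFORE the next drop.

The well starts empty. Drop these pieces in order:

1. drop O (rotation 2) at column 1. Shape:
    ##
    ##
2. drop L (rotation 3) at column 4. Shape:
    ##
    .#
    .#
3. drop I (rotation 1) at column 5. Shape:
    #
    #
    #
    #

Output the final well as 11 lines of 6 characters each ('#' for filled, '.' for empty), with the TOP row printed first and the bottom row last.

Drop 1: O rot2 at col 1 lands with bottom-row=0; cleared 0 line(s) (total 0); column heights now [0 2 2 0 0 0], max=2
Drop 2: L rot3 at col 4 lands with bottom-row=0; cleared 0 line(s) (total 0); column heights now [0 2 2 0 3 3], max=3
Drop 3: I rot1 at col 5 lands with bottom-row=3; cleared 0 line(s) (total 0); column heights now [0 2 2 0 3 7], max=7

Answer: ......
......
......
......
.....#
.....#
.....#
.....#
....##
.##..#
.##..#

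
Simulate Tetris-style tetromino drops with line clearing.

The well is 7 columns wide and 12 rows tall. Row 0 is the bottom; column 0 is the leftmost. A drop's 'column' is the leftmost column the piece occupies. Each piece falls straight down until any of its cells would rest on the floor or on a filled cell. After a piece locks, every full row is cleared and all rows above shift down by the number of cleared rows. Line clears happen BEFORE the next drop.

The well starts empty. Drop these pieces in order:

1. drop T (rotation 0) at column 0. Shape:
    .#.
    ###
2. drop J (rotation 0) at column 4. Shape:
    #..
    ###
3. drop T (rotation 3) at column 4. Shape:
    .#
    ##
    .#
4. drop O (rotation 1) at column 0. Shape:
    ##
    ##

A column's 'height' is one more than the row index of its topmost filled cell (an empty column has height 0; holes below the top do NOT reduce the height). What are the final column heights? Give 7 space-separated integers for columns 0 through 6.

Answer: 4 4 1 0 3 4 1

Derivation:
Drop 1: T rot0 at col 0 lands with bottom-row=0; cleared 0 line(s) (total 0); column heights now [1 2 1 0 0 0 0], max=2
Drop 2: J rot0 at col 4 lands with bottom-row=0; cleared 0 line(s) (total 0); column heights now [1 2 1 0 2 1 1], max=2
Drop 3: T rot3 at col 4 lands with bottom-row=1; cleared 0 line(s) (total 0); column heights now [1 2 1 0 3 4 1], max=4
Drop 4: O rot1 at col 0 lands with bottom-row=2; cleared 0 line(s) (total 0); column heights now [4 4 1 0 3 4 1], max=4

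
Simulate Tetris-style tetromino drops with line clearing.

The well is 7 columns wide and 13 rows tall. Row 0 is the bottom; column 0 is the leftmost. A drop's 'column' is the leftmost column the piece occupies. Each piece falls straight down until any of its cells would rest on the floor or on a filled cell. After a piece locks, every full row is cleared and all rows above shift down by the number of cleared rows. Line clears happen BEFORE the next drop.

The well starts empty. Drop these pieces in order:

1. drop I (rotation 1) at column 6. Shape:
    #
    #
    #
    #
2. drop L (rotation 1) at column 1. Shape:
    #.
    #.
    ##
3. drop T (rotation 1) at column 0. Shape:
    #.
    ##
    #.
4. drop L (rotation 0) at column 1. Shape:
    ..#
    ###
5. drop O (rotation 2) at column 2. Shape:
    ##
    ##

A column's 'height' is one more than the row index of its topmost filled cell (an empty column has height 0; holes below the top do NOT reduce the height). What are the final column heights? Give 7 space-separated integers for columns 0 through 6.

Answer: 5 5 8 8 0 0 4

Derivation:
Drop 1: I rot1 at col 6 lands with bottom-row=0; cleared 0 line(s) (total 0); column heights now [0 0 0 0 0 0 4], max=4
Drop 2: L rot1 at col 1 lands with bottom-row=0; cleared 0 line(s) (total 0); column heights now [0 3 1 0 0 0 4], max=4
Drop 3: T rot1 at col 0 lands with bottom-row=2; cleared 0 line(s) (total 0); column heights now [5 4 1 0 0 0 4], max=5
Drop 4: L rot0 at col 1 lands with bottom-row=4; cleared 0 line(s) (total 0); column heights now [5 5 5 6 0 0 4], max=6
Drop 5: O rot2 at col 2 lands with bottom-row=6; cleared 0 line(s) (total 0); column heights now [5 5 8 8 0 0 4], max=8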